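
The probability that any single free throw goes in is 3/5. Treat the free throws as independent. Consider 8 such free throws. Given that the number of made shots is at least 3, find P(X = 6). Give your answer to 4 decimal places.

X ~ Binomial(8, 0.60). Want P(X=6 | X≥3) = P(X=6) / P(X≥3).
P(X=6) = C(8,6)·0.60^6·0.40^2 = 0.209019
P(X≥3) = 1 − 0.000655 − 0.007864 − 0.041288 = 0.950193
Ratio = 0.209019 / 0.950193 = 0.219975

0.2200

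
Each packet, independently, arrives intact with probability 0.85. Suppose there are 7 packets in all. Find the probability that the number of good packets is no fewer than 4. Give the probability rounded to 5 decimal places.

X ~ Binomial(7, 0.85); P(X ≥ 4) = Σ C(7,k) p^k (1−p)^(7−k) over k:
  k=4: C(7,4)·0.85^4·0.15^3 = 0.0616620
  k=5: C(7,5)·0.85^5·0.15^2 = 0.2096508
  k=6: C(7,6)·0.85^6·0.15^1 = 0.3960070
  k=7: C(7,7)·0.85^7·0.15^0 = 0.3205771
Total = 0.9878968

0.98790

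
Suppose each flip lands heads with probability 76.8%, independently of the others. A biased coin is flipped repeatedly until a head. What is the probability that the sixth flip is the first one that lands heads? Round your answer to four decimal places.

0.0005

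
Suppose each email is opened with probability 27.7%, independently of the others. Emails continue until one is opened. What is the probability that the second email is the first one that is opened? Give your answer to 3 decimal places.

0.200

Geometric (trials to first success), p = 0.277.
P(Y = 2) = (1−p)^1 · p = 0.723 · 0.277 = 0.20027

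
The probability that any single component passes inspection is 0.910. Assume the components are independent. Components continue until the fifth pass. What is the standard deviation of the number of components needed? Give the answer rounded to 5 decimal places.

0.73717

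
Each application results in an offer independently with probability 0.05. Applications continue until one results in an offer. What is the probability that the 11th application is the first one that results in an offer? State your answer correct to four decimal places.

0.0299

Geometric (trials to first success), p = 0.05.
P(Y = 11) = (1−p)^10 · p = 0.59874 · 0.05 = 0.029937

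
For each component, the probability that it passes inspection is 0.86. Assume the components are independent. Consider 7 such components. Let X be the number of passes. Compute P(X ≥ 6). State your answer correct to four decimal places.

X ~ Binomial(7, 0.86); P(X ≥ 6) = Σ C(7,k) p^k (1−p)^(7−k) over k:
  k=6: C(7,6)·0.86^6·0.14^1 = 0.396476
  k=7: C(7,7)·0.86^7·0.14^0 = 0.347928
Total = 0.744404

0.7444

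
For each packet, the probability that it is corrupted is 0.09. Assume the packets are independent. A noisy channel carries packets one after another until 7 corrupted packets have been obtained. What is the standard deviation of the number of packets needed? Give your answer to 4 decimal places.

Y = total packets until the seventh success; negative binomial with r=7, p=0.09.
SD(Y) = √[r(1−p)/p²] = √(786.419753) = 28.043177

28.0432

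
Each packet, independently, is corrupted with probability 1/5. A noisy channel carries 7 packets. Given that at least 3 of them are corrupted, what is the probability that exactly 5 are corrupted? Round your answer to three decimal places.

0.029

X ~ Binomial(7, 0.20). Want P(X=5 | X≥3) = P(X=5) / P(X≥3).
P(X=5) = C(7,5)·0.20^5·0.80^2 = 0.00430
P(X≥3) = 1 − 0.20972 − 0.36700 − 0.27525 = 0.14803
Ratio = 0.00430 / 0.14803 = 0.02905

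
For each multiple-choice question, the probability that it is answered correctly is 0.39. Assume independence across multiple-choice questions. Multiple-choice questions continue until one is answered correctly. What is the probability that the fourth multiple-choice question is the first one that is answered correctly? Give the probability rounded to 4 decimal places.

0.0885

Geometric (trials to first success), p = 0.39.
P(Y = 4) = (1−p)^3 · p = 0.22698 · 0.39 = 0.088523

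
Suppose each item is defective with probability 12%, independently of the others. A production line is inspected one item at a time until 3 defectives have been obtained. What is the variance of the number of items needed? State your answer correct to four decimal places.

183.3333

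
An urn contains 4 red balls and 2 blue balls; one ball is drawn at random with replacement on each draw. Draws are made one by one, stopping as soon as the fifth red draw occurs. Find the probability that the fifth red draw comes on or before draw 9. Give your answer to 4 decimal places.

Finishing within 9 draws ⇔ at least 5 successes in the first 9. With X ~ Binomial(9, 0.666667), P(Y ≤ 9) = 1 − P(X ≤ 4).
  k=0: C(9,0)·0.666667^0·0.333333^9 = 0.000051
  k=1: C(9,1)·0.666667^1·0.333333^8 = 0.000914
  k=2: C(9,2)·0.666667^2·0.333333^7 = 0.007316
  k=3: C(9,3)·0.666667^3·0.333333^6 = 0.034141
  k=4: C(9,4)·0.666667^4·0.333333^5 = 0.102423
1 − 0.144846 = 0.855154

0.8552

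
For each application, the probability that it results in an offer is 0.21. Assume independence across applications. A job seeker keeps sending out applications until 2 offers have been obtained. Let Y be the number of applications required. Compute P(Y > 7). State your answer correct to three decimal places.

Needing more than 7 applications ⇔ fewer than 2 successes in the first 7. With X ~ Binomial(7, 0.21), P(Y > 7) = P(X ≤ 1).
  k=0: C(7,0)·0.21^0·0.79^7 = 0.19204
  k=1: C(7,1)·0.21^1·0.79^6 = 0.35734
P(X ≤ 1) = 0.54938

0.549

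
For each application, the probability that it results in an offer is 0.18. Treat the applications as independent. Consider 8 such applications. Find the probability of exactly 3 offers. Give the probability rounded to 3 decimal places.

0.121

X ~ Binomial(n=8, p=0.18).
P(X=3) = C(8,3) · p^3 · (1−p)^5
= 56 · 0.005832 · 0.37074 = 0.12108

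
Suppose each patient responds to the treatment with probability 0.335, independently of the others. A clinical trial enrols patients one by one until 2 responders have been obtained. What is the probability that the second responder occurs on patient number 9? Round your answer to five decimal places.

Y = trial on which the second success occurs; negative binomial, r=2, p=0.335.
P(Y=9) = C(8,1) · p^2 · (1−p)^7
= 8 · 0.11223 · 0.057511 = 0.0516334

0.05163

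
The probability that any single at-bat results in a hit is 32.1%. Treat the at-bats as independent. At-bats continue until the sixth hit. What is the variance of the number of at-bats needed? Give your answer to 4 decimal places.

39.5377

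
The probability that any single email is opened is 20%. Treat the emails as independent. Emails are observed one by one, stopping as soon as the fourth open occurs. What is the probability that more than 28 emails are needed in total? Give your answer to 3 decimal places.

Needing more than 28 emails ⇔ fewer than 4 successes in the first 28. With X ~ Binomial(28, 0.20), P(Y > 28) = P(X ≤ 3).
  k=0: C(28,0)·0.20^0·0.80^28 = 0.00193
  k=1: C(28,1)·0.20^1·0.80^27 = 0.01354
  k=2: C(28,2)·0.20^2·0.80^26 = 0.04570
  k=3: C(28,3)·0.20^3·0.80^25 = 0.09901
P(X ≤ 3) = 0.16018

0.160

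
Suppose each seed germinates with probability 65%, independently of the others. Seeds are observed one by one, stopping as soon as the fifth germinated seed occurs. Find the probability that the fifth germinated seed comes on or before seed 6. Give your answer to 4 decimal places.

Finishing within 6 seeds ⇔ at least 5 successes in the first 6. With X ~ Binomial(6, 0.65), P(Y ≤ 6) = 1 − P(X ≤ 4).
  k=0: C(6,0)·0.65^0·0.35^6 = 0.001838
  k=1: C(6,1)·0.65^1·0.35^5 = 0.020484
  k=2: C(6,2)·0.65^2·0.35^4 = 0.095102
  k=3: C(6,3)·0.65^3·0.35^3 = 0.235491
  k=4: C(6,4)·0.65^4·0.35^2 = 0.328005
1 − 0.680920 = 0.319080

0.3191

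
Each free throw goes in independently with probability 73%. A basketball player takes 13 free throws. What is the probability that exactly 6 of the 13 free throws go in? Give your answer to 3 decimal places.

X ~ Binomial(n=13, p=0.73).
P(X=6) = C(13,6) · p^6 · (1−p)^7
= 1716 · 0.15133 · 0.0001046 = 0.02716

0.027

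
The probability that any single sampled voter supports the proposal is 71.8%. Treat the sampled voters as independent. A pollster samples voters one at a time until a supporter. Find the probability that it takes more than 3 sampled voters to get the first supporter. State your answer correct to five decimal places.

0.02243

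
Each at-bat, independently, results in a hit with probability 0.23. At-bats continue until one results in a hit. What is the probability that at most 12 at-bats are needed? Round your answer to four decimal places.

0.9566

Y = number of at-bats to the first success; geometric, p = 0.23.
P(Y ≤ 12) = 1 − (1−p)^12 = 1 − 0.043440 = 0.956560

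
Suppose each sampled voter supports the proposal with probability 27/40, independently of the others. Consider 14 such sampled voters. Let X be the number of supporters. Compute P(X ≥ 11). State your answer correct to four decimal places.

X ~ Binomial(14, 0.675); P(X ≥ 11) = Σ C(14,k) p^k (1−p)^(14−k) over k:
  k=11: C(14,11)·0.675^11·0.325^3 = 0.165612
  k=12: C(14,12)·0.675^12·0.325^2 = 0.085991
  k=13: C(14,13)·0.675^13·0.325^1 = 0.027476
  k=14: C(14,14)·0.675^14·0.325^0 = 0.004076
Total = 0.283156

0.2832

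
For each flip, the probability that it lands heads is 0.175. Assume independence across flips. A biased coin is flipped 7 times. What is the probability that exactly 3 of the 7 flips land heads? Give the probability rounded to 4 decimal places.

0.0869

X ~ Binomial(n=7, p=0.175).
P(X=3) = C(7,3) · p^3 · (1−p)^4
= 35 · 0.0053594 · 0.46325 = 0.086896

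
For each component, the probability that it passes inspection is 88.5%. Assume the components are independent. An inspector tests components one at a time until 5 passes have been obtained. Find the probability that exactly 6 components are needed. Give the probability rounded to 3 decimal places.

0.312

Y = trial on which the fifth success occurs; negative binomial, r=5, p=0.885.
P(Y=6) = C(5,4) · p^5 · (1−p)^1
= 5 · 0.5429 · 0.115 = 0.31216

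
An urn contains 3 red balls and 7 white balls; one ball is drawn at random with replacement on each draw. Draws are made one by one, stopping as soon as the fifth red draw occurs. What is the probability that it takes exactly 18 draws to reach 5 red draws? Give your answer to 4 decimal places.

Y = trial on which the fifth success occurs; negative binomial, r=5, p=0.30.
P(Y=18) = C(17,4) · p^5 · (1−p)^13
= 2380 · 0.00243 · 0.0096889 = 0.056035

0.0560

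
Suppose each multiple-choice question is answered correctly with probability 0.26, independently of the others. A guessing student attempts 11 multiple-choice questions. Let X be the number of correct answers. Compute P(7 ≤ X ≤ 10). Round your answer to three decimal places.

0.010

X ~ Binomial(11, 0.26); P(7 ≤ X ≤ 10) = Σ C(11,k) p^k (1−p)^(11−k) over k:
  k=7: C(11,7)·0.26^7·0.74^4 = 0.00795
  k=8: C(11,8)·0.26^8·0.74^3 = 0.00140
  k=9: C(11,9)·0.26^9·0.74^2 = 0.00016
  k=10: C(11,10)·0.26^10·0.74^1 = 0.00001
Total = 0.00952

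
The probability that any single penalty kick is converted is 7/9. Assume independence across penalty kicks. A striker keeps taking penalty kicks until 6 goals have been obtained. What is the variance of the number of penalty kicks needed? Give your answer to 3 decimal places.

2.204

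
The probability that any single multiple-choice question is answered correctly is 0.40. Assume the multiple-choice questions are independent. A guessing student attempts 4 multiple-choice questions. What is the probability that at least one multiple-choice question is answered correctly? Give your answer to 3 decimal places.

P(at least one) = 1 − P(none) = 1 − (1 − 0.40)^4
= 1 − 0.12960 = 0.87040

0.870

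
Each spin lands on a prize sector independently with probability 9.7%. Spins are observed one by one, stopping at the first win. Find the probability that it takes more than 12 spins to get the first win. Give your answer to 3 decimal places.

Y = number of spins to the first success; geometric, p = 0.097.
P(Y > 12) = P(first 12 all fail) = (1−p)^12 = 0.29394

0.294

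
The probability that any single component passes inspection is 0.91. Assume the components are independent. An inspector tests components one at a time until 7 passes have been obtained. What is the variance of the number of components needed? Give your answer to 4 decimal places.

Y = total components until the seventh success; negative binomial with r=7, p=0.91.
Var(Y) = r(1−p)/p² = 7·0.09 / 0.91² = 0.760778

0.7608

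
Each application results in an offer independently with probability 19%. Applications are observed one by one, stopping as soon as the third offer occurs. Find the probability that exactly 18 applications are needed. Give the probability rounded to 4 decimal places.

0.0395

Y = trial on which the third success occurs; negative binomial, r=3, p=0.19.
P(Y=18) = C(17,2) · p^3 · (1−p)^15
= 136 · 0.006859 · 0.042391 = 0.039543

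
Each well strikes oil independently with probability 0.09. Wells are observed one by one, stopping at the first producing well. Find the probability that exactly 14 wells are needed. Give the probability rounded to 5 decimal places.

0.02641

Geometric (trials to first success), p = 0.09.
P(Y = 14) = (1−p)^13 · p = 0.29345 · 0.09 = 0.0264107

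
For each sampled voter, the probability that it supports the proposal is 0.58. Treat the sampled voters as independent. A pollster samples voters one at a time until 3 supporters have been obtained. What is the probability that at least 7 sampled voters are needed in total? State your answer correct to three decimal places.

0.208

Needing more than 6 sampled voters ⇔ fewer than 3 successes in the first 6. With X ~ Binomial(6, 0.58), P(Y > 6) = P(X ≤ 2).
  k=0: C(6,0)·0.58^0·0.42^6 = 0.00549
  k=1: C(6,1)·0.58^1·0.42^5 = 0.04548
  k=2: C(6,2)·0.58^2·0.42^4 = 0.15702
P(X ≤ 2) = 0.20799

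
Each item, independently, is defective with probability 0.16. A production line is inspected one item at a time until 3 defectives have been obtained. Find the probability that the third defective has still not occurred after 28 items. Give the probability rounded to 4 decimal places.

0.1520

Needing more than 28 items ⇔ fewer than 3 successes in the first 28. With X ~ Binomial(28, 0.16), P(Y > 28) = P(X ≤ 2).
  k=0: C(28,0)·0.16^0·0.84^28 = 0.007583
  k=1: C(28,1)·0.16^1·0.84^27 = 0.040441
  k=2: C(28,2)·0.16^2·0.84^26 = 0.103990
P(X ≤ 2) = 0.152014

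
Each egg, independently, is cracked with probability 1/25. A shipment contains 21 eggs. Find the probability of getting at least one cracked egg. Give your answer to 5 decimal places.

P(at least one) = 1 − P(none) = 1 − (1 − 0.04)^21
= 1 − 0.4243223 = 0.5756777

0.57568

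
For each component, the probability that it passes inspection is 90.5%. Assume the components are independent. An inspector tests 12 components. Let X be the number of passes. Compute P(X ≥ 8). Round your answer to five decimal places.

0.99654

X ~ Binomial(12, 0.905); P(X ≥ 8) = Σ C(12,k) p^k (1−p)^(12−k) over k:
  k=8: C(12,8)·0.905^8·0.095^4 = 0.0181421
  k=9: C(12,9)·0.905^9·0.095^3 = 0.0768123
  k=10: C(12,10)·0.905^10·0.095^2 = 0.2195214
  k=11: C(12,11)·0.905^11·0.095^1 = 0.3802237
  k=12: C(12,12)·0.905^12·0.095^0 = 0.3018443
Total = 0.9965439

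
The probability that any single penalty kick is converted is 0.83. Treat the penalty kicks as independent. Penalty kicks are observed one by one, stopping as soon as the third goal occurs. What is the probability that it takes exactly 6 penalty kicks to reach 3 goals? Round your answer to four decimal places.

Y = trial on which the third success occurs; negative binomial, r=3, p=0.83.
P(Y=6) = C(5,2) · p^3 · (1−p)^3
= 10 · 0.57179 · 0.004913 = 0.028092

0.0281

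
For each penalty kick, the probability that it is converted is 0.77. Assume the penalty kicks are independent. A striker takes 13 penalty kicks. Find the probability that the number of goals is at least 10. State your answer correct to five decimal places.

X ~ Binomial(13, 0.77); P(X ≥ 10) = Σ C(13,k) p^k (1−p)^(13−k) over k:
  k=10: C(13,10)·0.77^10·0.23^3 = 0.2549510
  k=11: C(13,11)·0.77^11·0.23^2 = 0.2327814
  k=12: C(13,12)·0.77^12·0.23^1 = 0.1298853
  k=13: C(13,13)·0.77^13·0.23^0 = 0.0334487
Total = 0.6510664

0.65107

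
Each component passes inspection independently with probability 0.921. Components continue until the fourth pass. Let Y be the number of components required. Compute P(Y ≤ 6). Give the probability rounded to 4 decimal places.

0.9918

Finishing within 6 components ⇔ at least 4 successes in the first 6. With X ~ Binomial(6, 0.921), P(Y ≤ 6) = 1 − P(X ≤ 3).
  k=0: C(6,0)·0.921^0·0.079^6 = 0.000000
  k=1: C(6,1)·0.921^1·0.079^5 = 0.000017
  k=2: C(6,2)·0.921^2·0.079^4 = 0.000496
  k=3: C(6,3)·0.921^3·0.079^3 = 0.007704
1 − 0.008216 = 0.991784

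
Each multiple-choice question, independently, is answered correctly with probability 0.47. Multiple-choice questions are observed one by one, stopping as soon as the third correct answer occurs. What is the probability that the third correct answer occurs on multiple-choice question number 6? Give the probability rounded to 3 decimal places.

0.155

Y = trial on which the third success occurs; negative binomial, r=3, p=0.47.
P(Y=6) = C(5,2) · p^3 · (1−p)^3
= 10 · 0.10382 · 0.14888 = 0.15457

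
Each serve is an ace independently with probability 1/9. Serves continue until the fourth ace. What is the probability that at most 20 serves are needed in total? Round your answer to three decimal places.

0.175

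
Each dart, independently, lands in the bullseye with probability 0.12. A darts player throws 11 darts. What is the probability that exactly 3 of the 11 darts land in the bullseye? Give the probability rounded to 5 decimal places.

0.10254

X ~ Binomial(n=11, p=0.12).
P(X=3) = C(11,3) · p^3 · (1−p)^8
= 165 · 0.001728 · 0.35963 = 0.1025390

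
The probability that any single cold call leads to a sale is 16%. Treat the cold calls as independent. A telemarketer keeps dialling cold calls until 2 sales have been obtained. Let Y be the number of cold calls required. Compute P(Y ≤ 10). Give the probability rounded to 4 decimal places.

0.4920

Finishing within 10 cold calls ⇔ at least 2 successes in the first 10. With X ~ Binomial(10, 0.16), P(Y ≤ 10) = 1 − P(X ≤ 1).
  k=0: C(10,0)·0.16^0·0.84^10 = 0.174901
  k=1: C(10,1)·0.16^1·0.84^9 = 0.333145
1 − 0.508046 = 0.491954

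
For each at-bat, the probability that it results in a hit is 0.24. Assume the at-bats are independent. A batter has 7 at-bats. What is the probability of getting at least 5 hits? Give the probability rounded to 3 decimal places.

0.011

X ~ Binomial(7, 0.24); P(X ≥ 5) = Σ C(7,k) p^k (1−p)^(7−k) over k:
  k=5: C(7,5)·0.24^5·0.76^2 = 0.00966
  k=6: C(7,6)·0.24^6·0.76^1 = 0.00102
  k=7: C(7,7)·0.24^7·0.76^0 = 0.00005
Total = 0.01072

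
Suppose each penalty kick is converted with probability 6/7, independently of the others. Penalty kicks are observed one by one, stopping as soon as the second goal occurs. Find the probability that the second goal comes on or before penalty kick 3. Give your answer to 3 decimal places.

0.945

Finishing within 3 penalty kicks ⇔ at least 2 successes in the first 3. With X ~ Binomial(3, 0.857143), P(Y ≤ 3) = 1 − P(X ≤ 1).
  k=0: C(3,0)·0.857143^0·0.142857^3 = 0.00292
  k=1: C(3,1)·0.857143^1·0.142857^2 = 0.05248
1 − 0.05539 = 0.94461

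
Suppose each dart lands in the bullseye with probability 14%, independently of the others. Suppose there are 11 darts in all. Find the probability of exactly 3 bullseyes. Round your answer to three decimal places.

X ~ Binomial(n=11, p=0.14).
P(X=3) = C(11,3) · p^3 · (1−p)^8
= 165 · 0.002744 · 0.29922 = 0.13547

0.135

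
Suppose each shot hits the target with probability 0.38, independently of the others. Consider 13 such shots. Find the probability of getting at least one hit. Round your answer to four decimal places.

0.9980

P(at least one) = 1 − P(none) = 1 − (1 − 0.38)^13
= 1 − 0.002000 = 0.998000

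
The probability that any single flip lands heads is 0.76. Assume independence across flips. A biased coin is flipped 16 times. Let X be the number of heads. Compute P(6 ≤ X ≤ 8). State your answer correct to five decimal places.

X ~ Binomial(16, 0.76); P(6 ≤ X ≤ 8) = Σ C(16,k) p^k (1−p)^(16−k) over k:
  k=6: C(16,6)·0.76^6·0.24^10 = 0.0009784
  k=7: C(16,7)·0.76^7·0.24^9 = 0.0044261
  k=8: C(16,8)·0.76^8·0.24^8 = 0.0157680
Total = 0.0211725

0.02117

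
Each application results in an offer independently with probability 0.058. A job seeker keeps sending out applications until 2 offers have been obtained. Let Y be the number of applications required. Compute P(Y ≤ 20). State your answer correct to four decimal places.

Finishing within 20 applications ⇔ at least 2 successes in the first 20. With X ~ Binomial(20, 0.058), P(Y ≤ 20) = 1 − P(X ≤ 1).
  k=0: C(20,0)·0.058^0·0.942^20 = 0.302704
  k=1: C(20,1)·0.058^1·0.942^19 = 0.372756
1 − 0.675460 = 0.324540

0.3245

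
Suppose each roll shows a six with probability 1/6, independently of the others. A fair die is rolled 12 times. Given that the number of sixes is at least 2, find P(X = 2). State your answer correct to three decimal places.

X ~ Binomial(12, 0.166667). Want P(X=2 | X≥2) = P(X=2) / P(X≥2).
P(X=2) = C(12,2)·0.166667^2·0.833333^10 = 0.29609
P(X≥2) = 1 − 0.11216 − 0.26918 = 0.61867
Ratio = 0.29609 / 0.61867 = 0.47860

0.479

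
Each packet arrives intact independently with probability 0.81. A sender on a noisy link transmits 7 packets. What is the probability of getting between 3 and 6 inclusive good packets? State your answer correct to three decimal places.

X ~ Binomial(7, 0.81); P(3 ≤ X ≤ 6) = Σ C(7,k) p^k (1−p)^(7−k) over k:
  k=3: C(7,3)·0.81^3·0.19^4 = 0.02424
  k=4: C(7,4)·0.81^4·0.19^3 = 0.10334
  k=5: C(7,5)·0.81^5·0.19^2 = 0.26433
  k=6: C(7,6)·0.81^6·0.19^1 = 0.37563
Total = 0.76754

0.768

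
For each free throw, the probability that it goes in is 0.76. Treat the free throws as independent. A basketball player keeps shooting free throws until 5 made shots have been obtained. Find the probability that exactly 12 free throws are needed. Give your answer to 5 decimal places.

Y = trial on which the fifth success occurs; negative binomial, r=5, p=0.76.
P(Y=12) = C(11,4) · p^5 · (1−p)^7
= 330 · 0.25355 · 4.5865e-05 = 0.0038376

0.00384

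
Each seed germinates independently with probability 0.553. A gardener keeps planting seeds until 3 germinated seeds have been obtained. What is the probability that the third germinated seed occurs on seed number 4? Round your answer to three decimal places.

Y = trial on which the third success occurs; negative binomial, r=3, p=0.553.
P(Y=4) = C(3,2) · p^3 · (1−p)^1
= 3 · 0.16911 · 0.447 = 0.22678

0.227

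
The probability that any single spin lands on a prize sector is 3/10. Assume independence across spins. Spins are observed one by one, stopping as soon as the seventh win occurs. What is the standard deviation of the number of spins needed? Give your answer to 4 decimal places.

7.3786

Y = total spins until the seventh success; negative binomial with r=7, p=0.30.
SD(Y) = √[r(1−p)/p²] = √(54.444444) = 7.378648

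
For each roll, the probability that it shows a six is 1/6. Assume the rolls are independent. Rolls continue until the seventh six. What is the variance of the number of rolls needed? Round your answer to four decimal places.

210.0000

Y = total rolls until the seventh success; negative binomial with r=7, p=0.166667.
Var(Y) = r(1−p)/p² = 7·0.833333 / 0.166667² = 210.000000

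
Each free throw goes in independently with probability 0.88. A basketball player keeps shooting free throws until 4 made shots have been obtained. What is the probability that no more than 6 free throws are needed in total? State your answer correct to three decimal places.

Finishing within 6 free throws ⇔ at least 4 successes in the first 6. With X ~ Binomial(6, 0.88), P(Y ≤ 6) = 1 − P(X ≤ 3).
  k=0: C(6,0)·0.88^0·0.12^6 = 0.00000
  k=1: C(6,1)·0.88^1·0.12^5 = 0.00013
  k=2: C(6,2)·0.88^2·0.12^4 = 0.00241
  k=3: C(6,3)·0.88^3·0.12^3 = 0.02355
1 − 0.02609 = 0.97391

0.974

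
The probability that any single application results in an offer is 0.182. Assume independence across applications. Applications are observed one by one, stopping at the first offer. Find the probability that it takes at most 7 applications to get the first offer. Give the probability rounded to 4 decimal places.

0.7549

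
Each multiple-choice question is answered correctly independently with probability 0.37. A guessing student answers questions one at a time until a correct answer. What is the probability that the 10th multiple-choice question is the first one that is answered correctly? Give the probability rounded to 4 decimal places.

0.0058

Geometric (trials to first success), p = 0.37.
P(Y = 10) = (1−p)^9 · p = 0.015634 · 0.37 = 0.005785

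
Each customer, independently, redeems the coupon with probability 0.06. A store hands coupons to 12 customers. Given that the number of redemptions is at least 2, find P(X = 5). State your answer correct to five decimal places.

0.00250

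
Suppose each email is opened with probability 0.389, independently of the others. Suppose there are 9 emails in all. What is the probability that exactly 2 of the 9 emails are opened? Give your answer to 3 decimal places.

0.173

X ~ Binomial(n=9, p=0.389).
P(X=2) = C(9,2) · p^2 · (1−p)^7
= 36 · 0.15132 · 0.03179 = 0.17318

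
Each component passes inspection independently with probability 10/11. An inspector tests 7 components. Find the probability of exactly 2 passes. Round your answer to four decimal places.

X ~ Binomial(n=7, p=0.909091).
P(X=2) = C(7,2) · p^2 · (1−p)^5
= 21 · 0.82645 · 6.2092e-06 = 0.000108

0.0001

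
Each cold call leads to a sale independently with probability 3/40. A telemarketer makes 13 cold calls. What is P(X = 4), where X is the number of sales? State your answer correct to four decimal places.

X ~ Binomial(n=13, p=0.075).
P(X=4) = C(13,4) · p^4 · (1−p)^9
= 715 · 3.1641e-05 · 0.49576 = 0.011216

0.0112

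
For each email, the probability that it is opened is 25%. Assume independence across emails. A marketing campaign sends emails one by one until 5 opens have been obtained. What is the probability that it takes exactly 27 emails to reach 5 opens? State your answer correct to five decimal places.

0.02604

Y = trial on which the fifth success occurs; negative binomial, r=5, p=0.25.
P(Y=27) = C(26,4) · p^5 · (1−p)^22
= 14950 · 0.00097656 · 0.0017838 = 0.0260429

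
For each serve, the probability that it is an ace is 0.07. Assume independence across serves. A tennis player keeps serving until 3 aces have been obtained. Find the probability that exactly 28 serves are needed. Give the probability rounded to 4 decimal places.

Y = trial on which the third success occurs; negative binomial, r=3, p=0.07.
P(Y=28) = C(27,2) · p^3 · (1−p)^25
= 351 · 0.000343 · 0.16296 = 0.019619

0.0196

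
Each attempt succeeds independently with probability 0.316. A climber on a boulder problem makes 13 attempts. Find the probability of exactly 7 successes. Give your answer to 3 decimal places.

0.055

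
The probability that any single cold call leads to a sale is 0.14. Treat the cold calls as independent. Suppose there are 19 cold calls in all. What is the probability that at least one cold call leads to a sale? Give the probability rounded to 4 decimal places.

P(at least one) = 1 − P(none) = 1 − (1 − 0.14)^19
= 1 − 0.056947 = 0.943053

0.9431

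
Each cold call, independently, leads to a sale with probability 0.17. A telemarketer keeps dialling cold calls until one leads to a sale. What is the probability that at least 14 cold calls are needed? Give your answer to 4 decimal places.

0.0887

Y = number of cold calls to the first success; geometric, p = 0.17.
P(Y > 13) = P(first 13 all fail) = (1−p)^13 = 0.088719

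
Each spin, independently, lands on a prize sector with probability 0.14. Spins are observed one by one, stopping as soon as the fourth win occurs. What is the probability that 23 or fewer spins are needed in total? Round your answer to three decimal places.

Finishing within 23 spins ⇔ at least 4 successes in the first 23. With X ~ Binomial(23, 0.14), P(Y ≤ 23) = 1 − P(X ≤ 3).
  k=0: C(23,0)·0.14^0·0.86^23 = 0.03115
  k=1: C(23,1)·0.14^1·0.86^22 = 0.11663
  k=2: C(23,2)·0.14^2·0.86^21 = 0.20885
  k=3: C(23,3)·0.14^3·0.86^20 = 0.23800
1 − 0.59464 = 0.40536

0.405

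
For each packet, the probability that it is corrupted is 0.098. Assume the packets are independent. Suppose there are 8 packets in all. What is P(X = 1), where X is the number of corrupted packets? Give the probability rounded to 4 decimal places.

0.3809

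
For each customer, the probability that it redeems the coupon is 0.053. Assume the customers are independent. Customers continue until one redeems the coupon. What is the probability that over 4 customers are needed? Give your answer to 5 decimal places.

Y = number of customers to the first success; geometric, p = 0.053.
P(Y > 4) = P(first 4 all fail) = (1−p)^4 = 0.8042664

0.80427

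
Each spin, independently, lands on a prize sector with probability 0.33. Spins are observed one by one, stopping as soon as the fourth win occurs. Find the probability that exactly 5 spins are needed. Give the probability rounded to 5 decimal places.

Y = trial on which the fourth success occurs; negative binomial, r=4, p=0.33.
P(Y=5) = C(4,3) · p^4 · (1−p)^1
= 4 · 0.011859 · 0.67 = 0.0317827

0.03178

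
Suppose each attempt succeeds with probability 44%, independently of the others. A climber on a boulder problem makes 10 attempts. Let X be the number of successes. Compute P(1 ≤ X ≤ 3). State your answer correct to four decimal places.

0.2846

X ~ Binomial(10, 0.44); P(1 ≤ X ≤ 3) = Σ C(10,k) p^k (1−p)^(10−k) over k:
  k=1: C(10,1)·0.44^1·0.56^9 = 0.023831
  k=2: C(10,2)·0.44^2·0.56^8 = 0.084260
  k=3: C(10,3)·0.44^3·0.56^7 = 0.176545
Total = 0.284636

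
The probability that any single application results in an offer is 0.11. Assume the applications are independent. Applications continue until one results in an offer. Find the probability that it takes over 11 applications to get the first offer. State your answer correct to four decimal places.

0.2775

Y = number of applications to the first success; geometric, p = 0.11.
P(Y > 11) = P(first 11 all fail) = (1−p)^11 = 0.277517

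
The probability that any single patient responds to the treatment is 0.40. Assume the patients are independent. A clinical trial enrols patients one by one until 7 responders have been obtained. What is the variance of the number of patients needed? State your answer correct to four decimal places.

Y = total patients until the seventh success; negative binomial with r=7, p=0.40.
Var(Y) = r(1−p)/p² = 7·0.60 / 0.40² = 26.250000

26.2500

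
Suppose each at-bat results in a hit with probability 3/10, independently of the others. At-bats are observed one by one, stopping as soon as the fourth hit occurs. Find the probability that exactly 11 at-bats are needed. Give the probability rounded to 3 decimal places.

0.080

Y = trial on which the fourth success occurs; negative binomial, r=4, p=0.30.
P(Y=11) = C(10,3) · p^4 · (1−p)^7
= 120 · 0.0081 · 0.082354 = 0.08005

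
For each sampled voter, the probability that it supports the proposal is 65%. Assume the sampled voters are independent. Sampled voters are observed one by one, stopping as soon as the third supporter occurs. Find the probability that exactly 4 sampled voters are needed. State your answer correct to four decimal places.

0.2884

Y = trial on which the third success occurs; negative binomial, r=3, p=0.65.
P(Y=4) = C(3,2) · p^3 · (1−p)^1
= 3 · 0.27463 · 0.35 = 0.288356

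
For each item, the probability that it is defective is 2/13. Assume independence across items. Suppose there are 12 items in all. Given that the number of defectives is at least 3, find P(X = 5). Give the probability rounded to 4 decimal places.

X ~ Binomial(12, 0.153846). Want P(X=5 | X≥3) = P(X=5) / P(X≥3).
P(X=5) = C(12,5)·0.153846^5·0.846154^7 = 0.021198
P(X≥3) = 1 − 0.134708 − 0.293907 − 0.293907 = 0.277478
Ratio = 0.021198 / 0.277478 = 0.076397

0.0764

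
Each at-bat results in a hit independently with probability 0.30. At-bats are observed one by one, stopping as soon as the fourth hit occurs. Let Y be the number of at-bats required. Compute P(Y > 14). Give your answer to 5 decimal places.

Needing more than 14 at-bats ⇔ fewer than 4 successes in the first 14. With X ~ Binomial(14, 0.30), P(Y > 14) = P(X ≤ 3).
  k=0: C(14,0)·0.30^0·0.70^14 = 0.0067822
  k=1: C(14,1)·0.30^1·0.70^13 = 0.0406934
  k=2: C(14,2)·0.30^2·0.70^12 = 0.1133601
  k=3: C(14,3)·0.30^3·0.70^11 = 0.1943317
P(X ≤ 3) = 0.3551674

0.35517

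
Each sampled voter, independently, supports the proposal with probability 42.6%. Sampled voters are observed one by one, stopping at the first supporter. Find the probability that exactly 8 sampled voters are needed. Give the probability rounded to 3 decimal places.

0.009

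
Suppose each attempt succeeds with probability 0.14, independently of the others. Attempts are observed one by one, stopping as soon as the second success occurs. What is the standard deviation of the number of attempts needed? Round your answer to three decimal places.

Y = total attempts until the second success; negative binomial with r=2, p=0.14.
SD(Y) = √[r(1−p)/p²] = √(87.75510) = 9.36777

9.368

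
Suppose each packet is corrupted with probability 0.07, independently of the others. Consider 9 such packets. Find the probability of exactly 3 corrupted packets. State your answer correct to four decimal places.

0.0186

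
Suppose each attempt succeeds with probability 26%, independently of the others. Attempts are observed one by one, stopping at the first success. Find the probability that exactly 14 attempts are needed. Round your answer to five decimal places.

Geometric (trials to first success), p = 0.26.
P(Y = 14) = (1−p)^13 · p = 0.019953 · 0.26 = 0.0051878

0.00519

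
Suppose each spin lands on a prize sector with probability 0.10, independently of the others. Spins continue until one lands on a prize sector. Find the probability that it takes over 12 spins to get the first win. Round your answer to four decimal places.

0.2824

Y = number of spins to the first success; geometric, p = 0.10.
P(Y > 12) = P(first 12 all fail) = (1−p)^12 = 0.282430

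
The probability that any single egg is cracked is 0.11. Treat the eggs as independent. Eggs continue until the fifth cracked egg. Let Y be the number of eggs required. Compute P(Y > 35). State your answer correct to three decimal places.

0.660

Needing more than 35 eggs ⇔ fewer than 5 successes in the first 35. With X ~ Binomial(35, 0.11), P(Y > 35) = P(X ≤ 4).
  k=0: C(35,0)·0.11^0·0.89^35 = 0.01693
  k=1: C(35,1)·0.11^1·0.89^34 = 0.07324
  k=2: C(35,2)·0.11^2·0.89^33 = 0.15388
  k=3: C(35,3)·0.11^3·0.89^32 = 0.20920
  k=4: C(35,4)·0.11^4·0.89^31 = 0.20685
P(X ≤ 4) = 0.66010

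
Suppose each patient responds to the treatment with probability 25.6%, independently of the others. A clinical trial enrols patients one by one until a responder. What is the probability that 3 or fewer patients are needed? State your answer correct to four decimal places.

Y = number of patients to the first success; geometric, p = 0.256.
P(Y ≤ 3) = 1 − (1−p)^3 = 1 − 0.411831 = 0.588169

0.5882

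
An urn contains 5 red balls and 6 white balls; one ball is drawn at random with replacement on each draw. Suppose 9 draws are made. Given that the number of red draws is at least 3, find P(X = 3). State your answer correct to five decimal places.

0.24248

X ~ Binomial(9, 0.454545). Want P(X=3 | X≥3) = P(X=3) / P(X≥3).
P(X=3) = C(9,3)·0.454545^3·0.545455^6 = 0.2077603
P(X≥3) = 1 − 0.0042739 − 0.0320545 − 0.1068482 = 0.8568234
Ratio = 0.2077603 / 0.8568234 = 0.2424774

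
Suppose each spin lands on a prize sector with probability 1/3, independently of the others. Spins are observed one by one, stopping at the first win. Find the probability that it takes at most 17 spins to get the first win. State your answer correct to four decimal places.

Y = number of spins to the first success; geometric, p = 0.333333.
P(Y ≤ 17) = 1 − (1−p)^17 = 1 − 0.001015 = 0.998985

0.9990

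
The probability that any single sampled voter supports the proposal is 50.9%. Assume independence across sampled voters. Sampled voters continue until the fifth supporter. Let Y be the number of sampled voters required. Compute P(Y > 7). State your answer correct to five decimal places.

0.75841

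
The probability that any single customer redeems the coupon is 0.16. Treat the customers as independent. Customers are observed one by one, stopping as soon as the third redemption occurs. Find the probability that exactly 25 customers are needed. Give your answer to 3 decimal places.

0.024

Y = trial on which the third success occurs; negative binomial, r=3, p=0.16.
P(Y=25) = C(24,2) · p^3 · (1−p)^22
= 276 · 0.004096 · 0.021585 = 0.02440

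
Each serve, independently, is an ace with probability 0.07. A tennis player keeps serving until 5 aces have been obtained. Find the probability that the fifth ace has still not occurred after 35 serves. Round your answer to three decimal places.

Needing more than 35 serves ⇔ fewer than 5 successes in the first 35. With X ~ Binomial(35, 0.07), P(Y > 35) = P(X ≤ 4).
  k=0: C(35,0)·0.07^0·0.93^35 = 0.07887
  k=1: C(35,1)·0.07^1·0.93^34 = 0.20777
  k=2: C(35,2)·0.07^2·0.93^33 = 0.26586
  k=3: C(35,3)·0.07^3·0.93^32 = 0.22012
  k=4: C(35,4)·0.07^4·0.93^31 = 0.13254
P(X ≤ 4) = 0.90516

0.905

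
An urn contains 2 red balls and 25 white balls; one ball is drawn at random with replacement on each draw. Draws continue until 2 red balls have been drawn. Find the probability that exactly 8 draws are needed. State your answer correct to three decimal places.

Y = trial on which the second success occurs; negative binomial, r=2, p=0.074074.
P(Y=8) = C(7,1) · p^2 · (1−p)^6
= 7 · 0.005487 · 0.63017 = 0.02420

0.024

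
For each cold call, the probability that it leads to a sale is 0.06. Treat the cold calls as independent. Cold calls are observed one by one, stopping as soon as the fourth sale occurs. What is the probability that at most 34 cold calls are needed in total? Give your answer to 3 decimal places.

Finishing within 34 cold calls ⇔ at least 4 successes in the first 34. With X ~ Binomial(34, 0.06), P(Y ≤ 34) = 1 − P(X ≤ 3).
  k=0: C(34,0)·0.06^0·0.94^34 = 0.12200
  k=1: C(34,1)·0.06^1·0.94^33 = 0.26476
  k=2: C(34,2)·0.06^2·0.94^32 = 0.27884
  k=3: C(34,3)·0.06^3·0.94^31 = 0.18985
1 − 0.85544 = 0.14456

0.145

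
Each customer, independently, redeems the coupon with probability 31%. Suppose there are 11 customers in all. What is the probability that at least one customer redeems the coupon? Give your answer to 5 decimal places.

0.98312

P(at least one) = 1 − P(none) = 1 − (1 − 0.31)^11
= 1 − 0.0168787 = 0.9831213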